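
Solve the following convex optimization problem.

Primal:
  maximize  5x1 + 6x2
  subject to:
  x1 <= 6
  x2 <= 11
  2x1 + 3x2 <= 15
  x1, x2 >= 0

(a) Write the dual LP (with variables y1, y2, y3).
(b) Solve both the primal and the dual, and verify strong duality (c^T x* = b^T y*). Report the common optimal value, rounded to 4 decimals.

The standard primal-dual pair for 'max c^T x s.t. A x <= b, x >= 0' is:
  Dual:  min b^T y  s.t.  A^T y >= c,  y >= 0.

So the dual LP is:
  minimize  6y1 + 11y2 + 15y3
  subject to:
    y1 + 2y3 >= 5
    y2 + 3y3 >= 6
    y1, y2, y3 >= 0

Solving the primal: x* = (6, 1).
  primal value c^T x* = 36.
Solving the dual: y* = (1, 0, 2).
  dual value b^T y* = 36.
Strong duality: c^T x* = b^T y*. Confirmed.

36


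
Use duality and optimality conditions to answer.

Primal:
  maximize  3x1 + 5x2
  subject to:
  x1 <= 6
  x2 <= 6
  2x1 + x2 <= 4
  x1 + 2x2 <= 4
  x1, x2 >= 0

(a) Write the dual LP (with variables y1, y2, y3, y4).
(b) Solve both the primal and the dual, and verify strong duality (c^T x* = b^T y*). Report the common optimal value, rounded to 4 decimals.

The standard primal-dual pair for 'max c^T x s.t. A x <= b, x >= 0' is:
  Dual:  min b^T y  s.t.  A^T y >= c,  y >= 0.

So the dual LP is:
  minimize  6y1 + 6y2 + 4y3 + 4y4
  subject to:
    y1 + 2y3 + y4 >= 3
    y2 + y3 + 2y4 >= 5
    y1, y2, y3, y4 >= 0

Solving the primal: x* = (1.3333, 1.3333).
  primal value c^T x* = 10.6667.
Solving the dual: y* = (0, 0, 0.3333, 2.3333).
  dual value b^T y* = 10.6667.
Strong duality: c^T x* = b^T y*. Confirmed.

10.6667


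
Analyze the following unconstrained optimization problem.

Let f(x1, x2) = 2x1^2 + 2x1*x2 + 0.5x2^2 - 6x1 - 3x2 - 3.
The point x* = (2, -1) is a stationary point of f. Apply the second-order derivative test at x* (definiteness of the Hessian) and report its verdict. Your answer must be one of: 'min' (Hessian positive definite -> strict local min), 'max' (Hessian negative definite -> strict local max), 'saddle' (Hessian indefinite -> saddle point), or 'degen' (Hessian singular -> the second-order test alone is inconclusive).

Compute the Hessian H = grad^2 f:
  H = [[4, 2], [2, 1]]
Verify stationarity: grad f(x*) = H x* + g = (0, 0).
Eigenvalues of H: 0, 5.
H has a zero eigenvalue (singular; positive semidefinite but not definite), so H is neither positive definite, negative definite, nor indefinite. The second-order test alone is inconclusive -> degen.
(Indeed, f is constant along the null direction of H through x*, so x* is not a strict local extremum.)

degen


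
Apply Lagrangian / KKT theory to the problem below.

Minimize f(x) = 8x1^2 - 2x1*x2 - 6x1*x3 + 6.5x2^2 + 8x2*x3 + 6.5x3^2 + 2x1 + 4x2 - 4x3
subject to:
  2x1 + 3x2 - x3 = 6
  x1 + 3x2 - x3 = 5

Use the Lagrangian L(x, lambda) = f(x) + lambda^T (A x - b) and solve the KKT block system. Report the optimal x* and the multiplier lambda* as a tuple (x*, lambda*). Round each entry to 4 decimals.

Form the Lagrangian:
  L(x, lambda) = (1/2) x^T Q x + c^T x + lambda^T (A x - b)
Stationarity (grad_x L = 0): Q x + c + A^T lambda = 0.
Primal feasibility: A x = b.

This gives the KKT block system:
  [ Q   A^T ] [ x     ]   [-c ]
  [ A    0  ] [ lambda ] = [ b ]

Solving the linear system:
  x*      = (1, 1.2135, -0.3596)
  lambda* = (-12.764, 7.7978)
  f(x*)   = 22.9438

x* = (1, 1.2135, -0.3596), lambda* = (-12.764, 7.7978)


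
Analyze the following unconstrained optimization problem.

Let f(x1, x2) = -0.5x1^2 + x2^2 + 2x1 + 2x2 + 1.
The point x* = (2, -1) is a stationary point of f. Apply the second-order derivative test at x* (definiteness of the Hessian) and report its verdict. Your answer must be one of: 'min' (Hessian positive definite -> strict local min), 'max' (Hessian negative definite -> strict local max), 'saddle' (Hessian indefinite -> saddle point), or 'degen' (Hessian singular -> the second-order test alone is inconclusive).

Compute the Hessian H = grad^2 f:
  H = [[-1, 0], [0, 2]]
Verify stationarity: grad f(x*) = H x* + g = (0, 0).
Eigenvalues of H: -1, 2.
Eigenvalues have mixed signs, so H is indefinite -> x* is a saddle point.

saddle


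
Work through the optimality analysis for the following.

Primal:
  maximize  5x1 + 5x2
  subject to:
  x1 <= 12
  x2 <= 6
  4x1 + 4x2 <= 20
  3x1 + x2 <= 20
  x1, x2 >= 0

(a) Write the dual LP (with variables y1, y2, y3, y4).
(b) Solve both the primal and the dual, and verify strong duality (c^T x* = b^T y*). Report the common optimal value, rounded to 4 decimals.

The standard primal-dual pair for 'max c^T x s.t. A x <= b, x >= 0' is:
  Dual:  min b^T y  s.t.  A^T y >= c,  y >= 0.

So the dual LP is:
  minimize  12y1 + 6y2 + 20y3 + 20y4
  subject to:
    y1 + 4y3 + 3y4 >= 5
    y2 + 4y3 + y4 >= 5
    y1, y2, y3, y4 >= 0

Solving the primal: x* = (5, 0).
  primal value c^T x* = 25.
Solving the dual: y* = (0, 0, 1.25, 0).
  dual value b^T y* = 25.
Strong duality: c^T x* = b^T y*. Confirmed.

25


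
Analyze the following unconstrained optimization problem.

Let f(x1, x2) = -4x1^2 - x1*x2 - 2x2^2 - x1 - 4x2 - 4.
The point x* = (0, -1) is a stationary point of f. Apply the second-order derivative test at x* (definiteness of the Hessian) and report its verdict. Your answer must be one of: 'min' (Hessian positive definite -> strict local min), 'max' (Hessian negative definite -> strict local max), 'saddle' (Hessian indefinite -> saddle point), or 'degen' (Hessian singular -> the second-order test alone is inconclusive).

Compute the Hessian H = grad^2 f:
  H = [[-8, -1], [-1, -4]]
Verify stationarity: grad f(x*) = H x* + g = (0, 0).
Eigenvalues of H: -8.2361, -3.7639.
Both eigenvalues < 0, so H is negative definite -> x* is a strict local max.

max


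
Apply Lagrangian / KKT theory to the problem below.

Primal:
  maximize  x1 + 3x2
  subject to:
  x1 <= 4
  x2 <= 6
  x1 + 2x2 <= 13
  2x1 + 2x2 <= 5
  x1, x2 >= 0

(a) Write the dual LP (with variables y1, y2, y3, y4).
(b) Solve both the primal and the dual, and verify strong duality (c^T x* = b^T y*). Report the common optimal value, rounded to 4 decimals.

The standard primal-dual pair for 'max c^T x s.t. A x <= b, x >= 0' is:
  Dual:  min b^T y  s.t.  A^T y >= c,  y >= 0.

So the dual LP is:
  minimize  4y1 + 6y2 + 13y3 + 5y4
  subject to:
    y1 + y3 + 2y4 >= 1
    y2 + 2y3 + 2y4 >= 3
    y1, y2, y3, y4 >= 0

Solving the primal: x* = (0, 2.5).
  primal value c^T x* = 7.5.
Solving the dual: y* = (0, 0, 0, 1.5).
  dual value b^T y* = 7.5.
Strong duality: c^T x* = b^T y*. Confirmed.

7.5


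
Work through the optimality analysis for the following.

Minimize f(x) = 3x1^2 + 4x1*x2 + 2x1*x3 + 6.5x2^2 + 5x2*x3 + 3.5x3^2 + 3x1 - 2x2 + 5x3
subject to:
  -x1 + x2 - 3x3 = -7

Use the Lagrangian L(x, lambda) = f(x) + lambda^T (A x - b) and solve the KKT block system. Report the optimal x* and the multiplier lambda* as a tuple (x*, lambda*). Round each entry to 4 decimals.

Form the Lagrangian:
  L(x, lambda) = (1/2) x^T Q x + c^T x + lambda^T (A x - b)
Stationarity (grad_x L = 0): Q x + c + A^T lambda = 0.
Primal feasibility: A x = b.

This gives the KKT block system:
  [ Q   A^T ] [ x     ]   [-c ]
  [ A    0  ] [ lambda ] = [ b ]

Solving the linear system:
  x*      = (0.3149, -1.0214, 1.8879)
  lambda* = (4.5793)
  f(x*)   = 22.2412

x* = (0.3149, -1.0214, 1.8879), lambda* = (4.5793)


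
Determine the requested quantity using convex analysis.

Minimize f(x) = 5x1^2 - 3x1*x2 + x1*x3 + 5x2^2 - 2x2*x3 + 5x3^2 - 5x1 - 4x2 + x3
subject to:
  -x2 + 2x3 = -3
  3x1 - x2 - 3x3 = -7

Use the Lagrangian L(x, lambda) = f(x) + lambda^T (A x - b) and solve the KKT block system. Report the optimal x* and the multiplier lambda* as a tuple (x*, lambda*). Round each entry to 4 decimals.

Form the Lagrangian:
  L(x, lambda) = (1/2) x^T Q x + c^T x + lambda^T (A x - b)
Stationarity (grad_x L = 0): Q x + c + A^T lambda = 0.
Primal feasibility: A x = b.

This gives the KKT block system:
  [ Q   A^T ] [ x     ]   [-c ]
  [ A    0  ] [ lambda ] = [ b ]

Solving the linear system:
  x*      = (-1.5879, 2.6946, -0.1527)
  lambda* = (18.3096, 9.705)
  f(x*)   = 59.9362

x* = (-1.5879, 2.6946, -0.1527), lambda* = (18.3096, 9.705)


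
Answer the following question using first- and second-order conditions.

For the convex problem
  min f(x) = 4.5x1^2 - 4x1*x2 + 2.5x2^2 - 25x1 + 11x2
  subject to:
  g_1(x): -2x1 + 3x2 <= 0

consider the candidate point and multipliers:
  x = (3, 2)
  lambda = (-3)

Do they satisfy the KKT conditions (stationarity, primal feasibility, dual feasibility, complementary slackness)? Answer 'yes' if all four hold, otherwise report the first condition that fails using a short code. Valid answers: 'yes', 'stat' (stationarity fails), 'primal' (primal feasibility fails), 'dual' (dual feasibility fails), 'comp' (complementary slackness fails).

Gradient of f: grad f(x) = Q x + c = (-6, 9)
Constraint values g_i(x) = a_i^T x - b_i:
  g_1((3, 2)) = 0
Stationarity residual: grad f(x) + sum_i lambda_i a_i = (0, 0)
  -> stationarity OK
Primal feasibility (all g_i <= 0): OK
Dual feasibility (all lambda_i >= 0): FAILS
Complementary slackness (lambda_i * g_i(x) = 0 for all i): OK

Verdict: the first failing condition is dual_feasibility -> dual.

dual


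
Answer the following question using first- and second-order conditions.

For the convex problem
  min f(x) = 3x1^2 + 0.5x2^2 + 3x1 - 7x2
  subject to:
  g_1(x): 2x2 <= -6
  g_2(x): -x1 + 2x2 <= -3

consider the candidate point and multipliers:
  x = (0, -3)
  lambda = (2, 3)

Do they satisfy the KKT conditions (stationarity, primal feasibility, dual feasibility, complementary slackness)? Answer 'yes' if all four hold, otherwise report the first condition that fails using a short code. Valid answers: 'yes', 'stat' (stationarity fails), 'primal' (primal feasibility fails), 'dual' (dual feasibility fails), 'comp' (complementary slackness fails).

Gradient of f: grad f(x) = Q x + c = (3, -10)
Constraint values g_i(x) = a_i^T x - b_i:
  g_1((0, -3)) = 0
  g_2((0, -3)) = -3
Stationarity residual: grad f(x) + sum_i lambda_i a_i = (0, 0)
  -> stationarity OK
Primal feasibility (all g_i <= 0): OK
Dual feasibility (all lambda_i >= 0): OK
Complementary slackness (lambda_i * g_i(x) = 0 for all i): FAILS

Verdict: the first failing condition is complementary_slackness -> comp.

comp


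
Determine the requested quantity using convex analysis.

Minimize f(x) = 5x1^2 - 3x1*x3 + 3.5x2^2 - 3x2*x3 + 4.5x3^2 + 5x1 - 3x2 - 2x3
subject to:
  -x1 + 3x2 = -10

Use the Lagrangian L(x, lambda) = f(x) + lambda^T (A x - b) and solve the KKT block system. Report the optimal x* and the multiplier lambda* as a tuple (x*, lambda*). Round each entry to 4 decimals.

Form the Lagrangian:
  L(x, lambda) = (1/2) x^T Q x + c^T x + lambda^T (A x - b)
Stationarity (grad_x L = 0): Q x + c + A^T lambda = 0.
Primal feasibility: A x = b.

This gives the KKT block system:
  [ Q   A^T ] [ x     ]   [-c ]
  [ A    0  ] [ lambda ] = [ b ]

Solving the linear system:
  x*      = (0.0247, -3.3251, -0.8779)
  lambda* = (7.8807)
  f(x*)   = 45.3306

x* = (0.0247, -3.3251, -0.8779), lambda* = (7.8807)


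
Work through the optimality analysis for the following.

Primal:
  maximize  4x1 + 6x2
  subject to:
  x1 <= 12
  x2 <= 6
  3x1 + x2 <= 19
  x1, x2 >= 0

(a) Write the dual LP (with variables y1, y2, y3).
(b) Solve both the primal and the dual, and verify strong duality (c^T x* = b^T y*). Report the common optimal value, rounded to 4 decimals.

The standard primal-dual pair for 'max c^T x s.t. A x <= b, x >= 0' is:
  Dual:  min b^T y  s.t.  A^T y >= c,  y >= 0.

So the dual LP is:
  minimize  12y1 + 6y2 + 19y3
  subject to:
    y1 + 3y3 >= 4
    y2 + y3 >= 6
    y1, y2, y3 >= 0

Solving the primal: x* = (4.3333, 6).
  primal value c^T x* = 53.3333.
Solving the dual: y* = (0, 4.6667, 1.3333).
  dual value b^T y* = 53.3333.
Strong duality: c^T x* = b^T y*. Confirmed.

53.3333


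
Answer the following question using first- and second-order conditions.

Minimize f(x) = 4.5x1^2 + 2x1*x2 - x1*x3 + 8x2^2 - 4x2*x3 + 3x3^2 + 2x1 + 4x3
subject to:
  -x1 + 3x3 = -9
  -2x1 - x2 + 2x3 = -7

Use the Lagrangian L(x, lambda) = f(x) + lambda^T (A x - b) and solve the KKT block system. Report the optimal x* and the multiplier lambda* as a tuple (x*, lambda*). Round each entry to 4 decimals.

Form the Lagrangian:
  L(x, lambda) = (1/2) x^T Q x + c^T x + lambda^T (A x - b)
Stationarity (grad_x L = 0): Q x + c + A^T lambda = 0.
Primal feasibility: A x = b.

This gives the KKT block system:
  [ Q   A^T ] [ x     ]   [-c ]
  [ A    0  ] [ lambda ] = [ b ]

Solving the linear system:
  x*      = (1.0187, -0.3583, -2.6604)
  lambda* = (-0.7819, 6.947)
  f(x*)   = 16.4938

x* = (1.0187, -0.3583, -2.6604), lambda* = (-0.7819, 6.947)


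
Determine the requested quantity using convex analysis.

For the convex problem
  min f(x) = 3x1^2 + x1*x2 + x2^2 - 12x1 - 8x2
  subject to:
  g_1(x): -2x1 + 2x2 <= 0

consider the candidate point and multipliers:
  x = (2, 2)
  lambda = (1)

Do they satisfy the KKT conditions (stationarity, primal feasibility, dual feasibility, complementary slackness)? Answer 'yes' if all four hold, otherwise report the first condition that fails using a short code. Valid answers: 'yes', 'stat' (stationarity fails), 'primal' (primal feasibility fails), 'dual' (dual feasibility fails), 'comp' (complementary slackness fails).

Gradient of f: grad f(x) = Q x + c = (2, -2)
Constraint values g_i(x) = a_i^T x - b_i:
  g_1((2, 2)) = 0
Stationarity residual: grad f(x) + sum_i lambda_i a_i = (0, 0)
  -> stationarity OK
Primal feasibility (all g_i <= 0): OK
Dual feasibility (all lambda_i >= 0): OK
Complementary slackness (lambda_i * g_i(x) = 0 for all i): OK

Verdict: yes, KKT holds.

yes


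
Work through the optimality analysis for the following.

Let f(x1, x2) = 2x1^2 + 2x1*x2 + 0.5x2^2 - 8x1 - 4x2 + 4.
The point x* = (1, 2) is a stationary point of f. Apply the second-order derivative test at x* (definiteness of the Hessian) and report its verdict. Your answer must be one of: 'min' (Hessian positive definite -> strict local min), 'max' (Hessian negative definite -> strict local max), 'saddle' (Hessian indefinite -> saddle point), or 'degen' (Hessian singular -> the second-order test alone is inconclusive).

Compute the Hessian H = grad^2 f:
  H = [[4, 2], [2, 1]]
Verify stationarity: grad f(x*) = H x* + g = (0, 0).
Eigenvalues of H: 0, 5.
H has a zero eigenvalue (singular; positive semidefinite but not definite), so H is neither positive definite, negative definite, nor indefinite. The second-order test alone is inconclusive -> degen.
(Indeed, f is constant along the null direction of H through x*, so x* is not a strict local extremum.)

degen


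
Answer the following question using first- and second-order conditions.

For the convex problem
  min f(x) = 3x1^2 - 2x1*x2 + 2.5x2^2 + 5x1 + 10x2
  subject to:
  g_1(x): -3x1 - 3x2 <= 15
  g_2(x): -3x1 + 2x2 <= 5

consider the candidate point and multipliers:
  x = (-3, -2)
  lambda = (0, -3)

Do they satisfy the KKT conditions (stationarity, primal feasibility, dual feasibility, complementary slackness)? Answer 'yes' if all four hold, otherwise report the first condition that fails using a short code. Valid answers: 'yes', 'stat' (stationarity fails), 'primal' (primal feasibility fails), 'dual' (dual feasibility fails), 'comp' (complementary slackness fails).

Gradient of f: grad f(x) = Q x + c = (-9, 6)
Constraint values g_i(x) = a_i^T x - b_i:
  g_1((-3, -2)) = 0
  g_2((-3, -2)) = 0
Stationarity residual: grad f(x) + sum_i lambda_i a_i = (0, 0)
  -> stationarity OK
Primal feasibility (all g_i <= 0): OK
Dual feasibility (all lambda_i >= 0): FAILS
Complementary slackness (lambda_i * g_i(x) = 0 for all i): OK

Verdict: the first failing condition is dual_feasibility -> dual.

dual


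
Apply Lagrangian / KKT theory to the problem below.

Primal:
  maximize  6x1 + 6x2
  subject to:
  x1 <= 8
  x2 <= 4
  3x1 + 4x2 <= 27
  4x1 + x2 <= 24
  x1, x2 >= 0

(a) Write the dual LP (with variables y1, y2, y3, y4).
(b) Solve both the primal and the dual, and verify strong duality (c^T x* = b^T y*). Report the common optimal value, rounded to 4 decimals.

The standard primal-dual pair for 'max c^T x s.t. A x <= b, x >= 0' is:
  Dual:  min b^T y  s.t.  A^T y >= c,  y >= 0.

So the dual LP is:
  minimize  8y1 + 4y2 + 27y3 + 24y4
  subject to:
    y1 + 3y3 + 4y4 >= 6
    y2 + 4y3 + y4 >= 6
    y1, y2, y3, y4 >= 0

Solving the primal: x* = (5.3077, 2.7692).
  primal value c^T x* = 48.4615.
Solving the dual: y* = (0, 0, 1.3846, 0.4615).
  dual value b^T y* = 48.4615.
Strong duality: c^T x* = b^T y*. Confirmed.

48.4615


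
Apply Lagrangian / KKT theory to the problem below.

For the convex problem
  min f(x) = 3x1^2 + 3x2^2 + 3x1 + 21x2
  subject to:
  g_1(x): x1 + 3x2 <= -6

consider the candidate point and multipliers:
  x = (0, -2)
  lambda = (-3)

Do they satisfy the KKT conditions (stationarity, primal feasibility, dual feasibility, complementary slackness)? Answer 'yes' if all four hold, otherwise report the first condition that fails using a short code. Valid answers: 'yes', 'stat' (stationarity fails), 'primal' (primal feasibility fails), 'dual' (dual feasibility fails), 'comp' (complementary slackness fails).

Gradient of f: grad f(x) = Q x + c = (3, 9)
Constraint values g_i(x) = a_i^T x - b_i:
  g_1((0, -2)) = 0
Stationarity residual: grad f(x) + sum_i lambda_i a_i = (0, 0)
  -> stationarity OK
Primal feasibility (all g_i <= 0): OK
Dual feasibility (all lambda_i >= 0): FAILS
Complementary slackness (lambda_i * g_i(x) = 0 for all i): OK

Verdict: the first failing condition is dual_feasibility -> dual.

dual


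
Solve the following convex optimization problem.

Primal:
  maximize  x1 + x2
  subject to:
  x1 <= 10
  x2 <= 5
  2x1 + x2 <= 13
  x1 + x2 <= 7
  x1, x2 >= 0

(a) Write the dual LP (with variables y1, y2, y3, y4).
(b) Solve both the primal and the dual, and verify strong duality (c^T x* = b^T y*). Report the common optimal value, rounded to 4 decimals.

The standard primal-dual pair for 'max c^T x s.t. A x <= b, x >= 0' is:
  Dual:  min b^T y  s.t.  A^T y >= c,  y >= 0.

So the dual LP is:
  minimize  10y1 + 5y2 + 13y3 + 7y4
  subject to:
    y1 + 2y3 + y4 >= 1
    y2 + y3 + y4 >= 1
    y1, y2, y3, y4 >= 0

Solving the primal: x* = (6, 1).
  primal value c^T x* = 7.
Solving the dual: y* = (0, 0, 0, 1).
  dual value b^T y* = 7.
Strong duality: c^T x* = b^T y*. Confirmed.

7


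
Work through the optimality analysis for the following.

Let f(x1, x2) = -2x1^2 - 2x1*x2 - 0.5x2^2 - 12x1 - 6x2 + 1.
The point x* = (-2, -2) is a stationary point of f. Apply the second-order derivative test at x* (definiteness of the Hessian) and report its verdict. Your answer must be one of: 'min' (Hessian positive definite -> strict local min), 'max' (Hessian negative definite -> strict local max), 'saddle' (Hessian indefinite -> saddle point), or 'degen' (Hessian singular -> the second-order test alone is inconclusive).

Compute the Hessian H = grad^2 f:
  H = [[-4, -2], [-2, -1]]
Verify stationarity: grad f(x*) = H x* + g = (0, 0).
Eigenvalues of H: -5, 0.
H has a zero eigenvalue (singular; negative semidefinite but not definite), so H is neither positive definite, negative definite, nor indefinite. The second-order test alone is inconclusive -> degen.
(Indeed, f is constant along the null direction of H through x*, so x* is not a strict local extremum.)

degen


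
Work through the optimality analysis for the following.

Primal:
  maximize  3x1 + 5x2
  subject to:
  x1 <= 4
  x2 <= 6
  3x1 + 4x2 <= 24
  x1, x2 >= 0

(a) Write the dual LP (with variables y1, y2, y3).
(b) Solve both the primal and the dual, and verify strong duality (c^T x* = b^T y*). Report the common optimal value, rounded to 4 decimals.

The standard primal-dual pair for 'max c^T x s.t. A x <= b, x >= 0' is:
  Dual:  min b^T y  s.t.  A^T y >= c,  y >= 0.

So the dual LP is:
  minimize  4y1 + 6y2 + 24y3
  subject to:
    y1 + 3y3 >= 3
    y2 + 4y3 >= 5
    y1, y2, y3 >= 0

Solving the primal: x* = (0, 6).
  primal value c^T x* = 30.
Solving the dual: y* = (0, 0, 1.25).
  dual value b^T y* = 30.
Strong duality: c^T x* = b^T y*. Confirmed.

30


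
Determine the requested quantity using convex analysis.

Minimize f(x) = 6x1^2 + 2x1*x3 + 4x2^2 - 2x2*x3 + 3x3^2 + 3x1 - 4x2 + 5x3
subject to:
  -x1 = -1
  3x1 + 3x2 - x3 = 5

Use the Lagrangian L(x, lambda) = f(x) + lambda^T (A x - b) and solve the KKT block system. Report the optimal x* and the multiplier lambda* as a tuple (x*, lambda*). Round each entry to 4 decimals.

Form the Lagrangian:
  L(x, lambda) = (1/2) x^T Q x + c^T x + lambda^T (A x - b)
Stationarity (grad_x L = 0): Q x + c + A^T lambda = 0.
Primal feasibility: A x = b.

This gives the KKT block system:
  [ Q   A^T ] [ x     ]   [-c ]
  [ A    0  ] [ lambda ] = [ b ]

Solving the linear system:
  x*      = (1, 0.3, -1.1)
  lambda* = (12.2, -0.2)
  f(x*)   = 4.75

x* = (1, 0.3, -1.1), lambda* = (12.2, -0.2)


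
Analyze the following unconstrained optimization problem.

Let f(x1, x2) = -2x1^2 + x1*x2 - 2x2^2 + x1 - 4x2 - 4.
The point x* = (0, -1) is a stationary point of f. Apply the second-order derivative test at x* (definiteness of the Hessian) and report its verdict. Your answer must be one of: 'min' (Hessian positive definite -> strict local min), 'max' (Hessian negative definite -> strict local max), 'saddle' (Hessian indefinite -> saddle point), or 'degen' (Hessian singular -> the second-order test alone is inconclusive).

Compute the Hessian H = grad^2 f:
  H = [[-4, 1], [1, -4]]
Verify stationarity: grad f(x*) = H x* + g = (0, 0).
Eigenvalues of H: -5, -3.
Both eigenvalues < 0, so H is negative definite -> x* is a strict local max.

max


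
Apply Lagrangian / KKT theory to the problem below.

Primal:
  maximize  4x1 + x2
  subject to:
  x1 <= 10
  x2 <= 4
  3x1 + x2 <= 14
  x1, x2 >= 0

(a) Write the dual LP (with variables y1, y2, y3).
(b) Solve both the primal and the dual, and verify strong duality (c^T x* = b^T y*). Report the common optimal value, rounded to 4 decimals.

The standard primal-dual pair for 'max c^T x s.t. A x <= b, x >= 0' is:
  Dual:  min b^T y  s.t.  A^T y >= c,  y >= 0.

So the dual LP is:
  minimize  10y1 + 4y2 + 14y3
  subject to:
    y1 + 3y3 >= 4
    y2 + y3 >= 1
    y1, y2, y3 >= 0

Solving the primal: x* = (4.6667, 0).
  primal value c^T x* = 18.6667.
Solving the dual: y* = (0, 0, 1.3333).
  dual value b^T y* = 18.6667.
Strong duality: c^T x* = b^T y*. Confirmed.

18.6667


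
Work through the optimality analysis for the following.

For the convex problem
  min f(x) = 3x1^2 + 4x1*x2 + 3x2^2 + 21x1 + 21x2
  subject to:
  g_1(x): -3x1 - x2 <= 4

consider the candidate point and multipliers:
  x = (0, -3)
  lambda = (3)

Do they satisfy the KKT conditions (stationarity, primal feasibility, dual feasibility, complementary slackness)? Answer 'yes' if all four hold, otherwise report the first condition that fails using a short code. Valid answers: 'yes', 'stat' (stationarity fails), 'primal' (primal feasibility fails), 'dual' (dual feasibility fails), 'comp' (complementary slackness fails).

Gradient of f: grad f(x) = Q x + c = (9, 3)
Constraint values g_i(x) = a_i^T x - b_i:
  g_1((0, -3)) = -1
Stationarity residual: grad f(x) + sum_i lambda_i a_i = (0, 0)
  -> stationarity OK
Primal feasibility (all g_i <= 0): OK
Dual feasibility (all lambda_i >= 0): OK
Complementary slackness (lambda_i * g_i(x) = 0 for all i): FAILS

Verdict: the first failing condition is complementary_slackness -> comp.

comp


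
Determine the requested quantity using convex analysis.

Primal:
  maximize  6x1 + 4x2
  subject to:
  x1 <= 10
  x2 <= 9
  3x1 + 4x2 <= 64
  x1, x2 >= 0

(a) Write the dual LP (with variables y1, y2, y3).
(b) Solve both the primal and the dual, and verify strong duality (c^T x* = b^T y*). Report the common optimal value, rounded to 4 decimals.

The standard primal-dual pair for 'max c^T x s.t. A x <= b, x >= 0' is:
  Dual:  min b^T y  s.t.  A^T y >= c,  y >= 0.

So the dual LP is:
  minimize  10y1 + 9y2 + 64y3
  subject to:
    y1 + 3y3 >= 6
    y2 + 4y3 >= 4
    y1, y2, y3 >= 0

Solving the primal: x* = (10, 8.5).
  primal value c^T x* = 94.
Solving the dual: y* = (3, 0, 1).
  dual value b^T y* = 94.
Strong duality: c^T x* = b^T y*. Confirmed.

94


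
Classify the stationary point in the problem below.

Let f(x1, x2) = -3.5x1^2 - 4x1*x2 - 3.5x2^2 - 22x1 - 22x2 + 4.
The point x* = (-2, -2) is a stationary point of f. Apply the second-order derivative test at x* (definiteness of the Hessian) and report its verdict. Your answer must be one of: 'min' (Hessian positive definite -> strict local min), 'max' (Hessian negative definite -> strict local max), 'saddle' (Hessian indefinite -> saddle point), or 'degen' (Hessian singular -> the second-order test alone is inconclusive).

Compute the Hessian H = grad^2 f:
  H = [[-7, -4], [-4, -7]]
Verify stationarity: grad f(x*) = H x* + g = (0, 0).
Eigenvalues of H: -11, -3.
Both eigenvalues < 0, so H is negative definite -> x* is a strict local max.

max


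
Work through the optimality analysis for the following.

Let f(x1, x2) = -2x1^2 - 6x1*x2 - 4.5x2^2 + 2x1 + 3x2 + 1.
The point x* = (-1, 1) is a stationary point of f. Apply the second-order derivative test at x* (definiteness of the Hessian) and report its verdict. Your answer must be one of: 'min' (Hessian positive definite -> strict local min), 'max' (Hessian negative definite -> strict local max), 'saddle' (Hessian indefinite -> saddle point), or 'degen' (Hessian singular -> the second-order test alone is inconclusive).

Compute the Hessian H = grad^2 f:
  H = [[-4, -6], [-6, -9]]
Verify stationarity: grad f(x*) = H x* + g = (0, 0).
Eigenvalues of H: -13, 0.
H has a zero eigenvalue (singular; negative semidefinite but not definite), so H is neither positive definite, negative definite, nor indefinite. The second-order test alone is inconclusive -> degen.
(Indeed, f is constant along the null direction of H through x*, so x* is not a strict local extremum.)

degen


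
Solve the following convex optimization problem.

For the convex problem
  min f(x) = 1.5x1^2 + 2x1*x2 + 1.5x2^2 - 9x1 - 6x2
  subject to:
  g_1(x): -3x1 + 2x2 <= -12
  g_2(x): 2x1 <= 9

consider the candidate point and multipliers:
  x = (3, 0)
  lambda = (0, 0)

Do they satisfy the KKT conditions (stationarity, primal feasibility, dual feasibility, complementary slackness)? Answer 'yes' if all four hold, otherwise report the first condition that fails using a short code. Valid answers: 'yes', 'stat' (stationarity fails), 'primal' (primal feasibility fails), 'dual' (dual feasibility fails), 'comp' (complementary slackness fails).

Gradient of f: grad f(x) = Q x + c = (0, 0)
Constraint values g_i(x) = a_i^T x - b_i:
  g_1((3, 0)) = 3
  g_2((3, 0)) = -3
Stationarity residual: grad f(x) + sum_i lambda_i a_i = (0, 0)
  -> stationarity OK
Primal feasibility (all g_i <= 0): FAILS
Dual feasibility (all lambda_i >= 0): OK
Complementary slackness (lambda_i * g_i(x) = 0 for all i): OK

Verdict: the first failing condition is primal_feasibility -> primal.

primal


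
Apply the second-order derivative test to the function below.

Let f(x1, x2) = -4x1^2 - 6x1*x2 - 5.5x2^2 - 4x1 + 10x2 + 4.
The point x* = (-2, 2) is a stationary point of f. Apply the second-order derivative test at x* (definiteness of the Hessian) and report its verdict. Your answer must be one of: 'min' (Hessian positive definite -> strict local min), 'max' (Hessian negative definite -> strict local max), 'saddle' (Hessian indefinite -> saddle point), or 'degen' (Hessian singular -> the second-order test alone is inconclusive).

Compute the Hessian H = grad^2 f:
  H = [[-8, -6], [-6, -11]]
Verify stationarity: grad f(x*) = H x* + g = (0, 0).
Eigenvalues of H: -15.6847, -3.3153.
Both eigenvalues < 0, so H is negative definite -> x* is a strict local max.

max


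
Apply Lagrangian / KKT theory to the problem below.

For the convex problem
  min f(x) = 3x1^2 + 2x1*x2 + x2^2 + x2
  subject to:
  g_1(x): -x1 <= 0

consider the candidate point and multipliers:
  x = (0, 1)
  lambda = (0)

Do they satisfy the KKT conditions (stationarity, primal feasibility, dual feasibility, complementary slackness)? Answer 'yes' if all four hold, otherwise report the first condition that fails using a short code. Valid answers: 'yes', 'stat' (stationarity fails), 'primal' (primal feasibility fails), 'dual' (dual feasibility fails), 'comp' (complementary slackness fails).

Gradient of f: grad f(x) = Q x + c = (2, 3)
Constraint values g_i(x) = a_i^T x - b_i:
  g_1((0, 1)) = 0
Stationarity residual: grad f(x) + sum_i lambda_i a_i = (2, 3)
  -> stationarity FAILS
Primal feasibility (all g_i <= 0): OK
Dual feasibility (all lambda_i >= 0): OK
Complementary slackness (lambda_i * g_i(x) = 0 for all i): OK

Verdict: the first failing condition is stationarity -> stat.

stat


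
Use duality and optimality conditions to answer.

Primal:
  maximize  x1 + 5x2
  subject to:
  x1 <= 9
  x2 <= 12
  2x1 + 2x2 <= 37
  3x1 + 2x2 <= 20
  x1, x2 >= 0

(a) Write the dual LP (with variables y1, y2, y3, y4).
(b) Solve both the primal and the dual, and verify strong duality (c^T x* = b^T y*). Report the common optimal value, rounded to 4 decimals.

The standard primal-dual pair for 'max c^T x s.t. A x <= b, x >= 0' is:
  Dual:  min b^T y  s.t.  A^T y >= c,  y >= 0.

So the dual LP is:
  minimize  9y1 + 12y2 + 37y3 + 20y4
  subject to:
    y1 + 2y3 + 3y4 >= 1
    y2 + 2y3 + 2y4 >= 5
    y1, y2, y3, y4 >= 0

Solving the primal: x* = (0, 10).
  primal value c^T x* = 50.
Solving the dual: y* = (0, 0, 0, 2.5).
  dual value b^T y* = 50.
Strong duality: c^T x* = b^T y*. Confirmed.

50


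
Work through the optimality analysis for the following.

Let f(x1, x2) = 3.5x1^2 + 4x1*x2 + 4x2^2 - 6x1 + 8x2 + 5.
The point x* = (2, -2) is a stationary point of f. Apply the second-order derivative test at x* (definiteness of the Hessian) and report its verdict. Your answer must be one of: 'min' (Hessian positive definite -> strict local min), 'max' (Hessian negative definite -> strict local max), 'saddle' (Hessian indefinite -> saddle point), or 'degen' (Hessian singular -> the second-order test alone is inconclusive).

Compute the Hessian H = grad^2 f:
  H = [[7, 4], [4, 8]]
Verify stationarity: grad f(x*) = H x* + g = (0, 0).
Eigenvalues of H: 3.4689, 11.5311.
Both eigenvalues > 0, so H is positive definite -> x* is a strict local min.

min


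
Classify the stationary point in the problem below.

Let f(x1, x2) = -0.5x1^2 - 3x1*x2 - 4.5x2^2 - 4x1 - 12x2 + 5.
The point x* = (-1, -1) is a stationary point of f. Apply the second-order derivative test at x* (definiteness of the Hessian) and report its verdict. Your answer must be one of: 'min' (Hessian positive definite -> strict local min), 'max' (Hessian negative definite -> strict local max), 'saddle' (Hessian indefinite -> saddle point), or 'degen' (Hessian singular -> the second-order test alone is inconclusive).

Compute the Hessian H = grad^2 f:
  H = [[-1, -3], [-3, -9]]
Verify stationarity: grad f(x*) = H x* + g = (0, 0).
Eigenvalues of H: -10, 0.
H has a zero eigenvalue (singular; negative semidefinite but not definite), so H is neither positive definite, negative definite, nor indefinite. The second-order test alone is inconclusive -> degen.
(Indeed, f is constant along the null direction of H through x*, so x* is not a strict local extremum.)

degen


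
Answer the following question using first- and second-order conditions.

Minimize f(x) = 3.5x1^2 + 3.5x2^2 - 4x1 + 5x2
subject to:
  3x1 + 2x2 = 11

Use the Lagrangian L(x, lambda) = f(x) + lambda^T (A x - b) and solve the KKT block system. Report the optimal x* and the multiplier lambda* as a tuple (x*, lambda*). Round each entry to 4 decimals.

Form the Lagrangian:
  L(x, lambda) = (1/2) x^T Q x + c^T x + lambda^T (A x - b)
Stationarity (grad_x L = 0): Q x + c + A^T lambda = 0.
Primal feasibility: A x = b.

This gives the KKT block system:
  [ Q   A^T ] [ x     ]   [-c ]
  [ A    0  ] [ lambda ] = [ b ]

Solving the linear system:
  x*      = (3.044, 0.9341)
  lambda* = (-5.7692)
  f(x*)   = 27.978

x* = (3.044, 0.9341), lambda* = (-5.7692)


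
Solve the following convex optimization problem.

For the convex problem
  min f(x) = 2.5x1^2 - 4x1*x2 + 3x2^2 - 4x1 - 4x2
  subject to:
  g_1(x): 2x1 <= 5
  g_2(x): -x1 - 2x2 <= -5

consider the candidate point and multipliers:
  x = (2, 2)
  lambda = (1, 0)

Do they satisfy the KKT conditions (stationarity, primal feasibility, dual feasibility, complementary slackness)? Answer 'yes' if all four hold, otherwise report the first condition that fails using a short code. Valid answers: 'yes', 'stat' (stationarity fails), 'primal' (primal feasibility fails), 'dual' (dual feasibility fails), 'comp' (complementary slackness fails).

Gradient of f: grad f(x) = Q x + c = (-2, 0)
Constraint values g_i(x) = a_i^T x - b_i:
  g_1((2, 2)) = -1
  g_2((2, 2)) = -1
Stationarity residual: grad f(x) + sum_i lambda_i a_i = (0, 0)
  -> stationarity OK
Primal feasibility (all g_i <= 0): OK
Dual feasibility (all lambda_i >= 0): OK
Complementary slackness (lambda_i * g_i(x) = 0 for all i): FAILS

Verdict: the first failing condition is complementary_slackness -> comp.

comp


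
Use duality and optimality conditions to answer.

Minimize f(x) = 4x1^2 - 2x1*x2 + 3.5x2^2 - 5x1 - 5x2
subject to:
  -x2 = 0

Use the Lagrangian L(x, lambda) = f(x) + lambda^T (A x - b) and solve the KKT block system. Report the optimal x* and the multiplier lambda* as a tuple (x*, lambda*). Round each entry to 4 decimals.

Form the Lagrangian:
  L(x, lambda) = (1/2) x^T Q x + c^T x + lambda^T (A x - b)
Stationarity (grad_x L = 0): Q x + c + A^T lambda = 0.
Primal feasibility: A x = b.

This gives the KKT block system:
  [ Q   A^T ] [ x     ]   [-c ]
  [ A    0  ] [ lambda ] = [ b ]

Solving the linear system:
  x*      = (0.625, 0)
  lambda* = (-6.25)
  f(x*)   = -1.5625

x* = (0.625, 0), lambda* = (-6.25)


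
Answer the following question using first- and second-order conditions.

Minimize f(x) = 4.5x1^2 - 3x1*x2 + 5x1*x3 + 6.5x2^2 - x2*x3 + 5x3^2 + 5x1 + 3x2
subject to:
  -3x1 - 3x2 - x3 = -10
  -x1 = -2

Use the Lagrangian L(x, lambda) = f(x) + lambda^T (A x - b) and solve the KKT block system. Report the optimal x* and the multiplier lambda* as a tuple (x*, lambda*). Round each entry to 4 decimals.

Form the Lagrangian:
  L(x, lambda) = (1/2) x^T Q x + c^T x + lambda^T (A x - b)
Stationarity (grad_x L = 0): Q x + c + A^T lambda = 0.
Primal feasibility: A x = b.

This gives the KKT block system:
  [ Q   A^T ] [ x     ]   [-c ]
  [ A    0  ] [ lambda ] = [ b ]

Solving the linear system:
  x*      = (2, 1.4404, -0.3211)
  lambda* = (5.3486, 1.0275)
  f(x*)   = 34.9312

x* = (2, 1.4404, -0.3211), lambda* = (5.3486, 1.0275)


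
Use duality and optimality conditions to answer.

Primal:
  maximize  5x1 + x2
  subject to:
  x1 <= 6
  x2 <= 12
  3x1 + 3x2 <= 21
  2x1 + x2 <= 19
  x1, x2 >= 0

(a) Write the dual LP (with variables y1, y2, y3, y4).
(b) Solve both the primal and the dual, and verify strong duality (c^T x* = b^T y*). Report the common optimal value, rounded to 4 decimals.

The standard primal-dual pair for 'max c^T x s.t. A x <= b, x >= 0' is:
  Dual:  min b^T y  s.t.  A^T y >= c,  y >= 0.

So the dual LP is:
  minimize  6y1 + 12y2 + 21y3 + 19y4
  subject to:
    y1 + 3y3 + 2y4 >= 5
    y2 + 3y3 + y4 >= 1
    y1, y2, y3, y4 >= 0

Solving the primal: x* = (6, 1).
  primal value c^T x* = 31.
Solving the dual: y* = (4, 0, 0.3333, 0).
  dual value b^T y* = 31.
Strong duality: c^T x* = b^T y*. Confirmed.

31


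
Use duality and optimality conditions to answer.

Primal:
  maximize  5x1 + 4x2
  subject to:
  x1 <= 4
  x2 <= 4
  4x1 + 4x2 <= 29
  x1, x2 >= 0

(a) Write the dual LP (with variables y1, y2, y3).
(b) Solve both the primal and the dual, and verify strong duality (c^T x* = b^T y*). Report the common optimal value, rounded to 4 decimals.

The standard primal-dual pair for 'max c^T x s.t. A x <= b, x >= 0' is:
  Dual:  min b^T y  s.t.  A^T y >= c,  y >= 0.

So the dual LP is:
  minimize  4y1 + 4y2 + 29y3
  subject to:
    y1 + 4y3 >= 5
    y2 + 4y3 >= 4
    y1, y2, y3 >= 0

Solving the primal: x* = (4, 3.25).
  primal value c^T x* = 33.
Solving the dual: y* = (1, 0, 1).
  dual value b^T y* = 33.
Strong duality: c^T x* = b^T y*. Confirmed.

33


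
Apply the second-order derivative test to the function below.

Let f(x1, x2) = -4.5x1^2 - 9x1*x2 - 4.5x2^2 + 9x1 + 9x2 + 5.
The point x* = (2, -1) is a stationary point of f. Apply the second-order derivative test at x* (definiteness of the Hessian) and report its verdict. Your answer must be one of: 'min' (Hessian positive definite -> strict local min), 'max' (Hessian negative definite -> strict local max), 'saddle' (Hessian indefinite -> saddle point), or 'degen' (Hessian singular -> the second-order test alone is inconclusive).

Compute the Hessian H = grad^2 f:
  H = [[-9, -9], [-9, -9]]
Verify stationarity: grad f(x*) = H x* + g = (0, 0).
Eigenvalues of H: -18, 0.
H has a zero eigenvalue (singular; negative semidefinite but not definite), so H is neither positive definite, negative definite, nor indefinite. The second-order test alone is inconclusive -> degen.
(Indeed, f is constant along the null direction of H through x*, so x* is not a strict local extremum.)

degen


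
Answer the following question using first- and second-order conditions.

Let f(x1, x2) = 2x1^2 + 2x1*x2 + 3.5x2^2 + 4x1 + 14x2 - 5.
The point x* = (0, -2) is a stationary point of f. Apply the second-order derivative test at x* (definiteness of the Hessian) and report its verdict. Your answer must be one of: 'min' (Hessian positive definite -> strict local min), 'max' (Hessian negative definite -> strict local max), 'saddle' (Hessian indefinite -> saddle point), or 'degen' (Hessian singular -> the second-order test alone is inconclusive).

Compute the Hessian H = grad^2 f:
  H = [[4, 2], [2, 7]]
Verify stationarity: grad f(x*) = H x* + g = (0, 0).
Eigenvalues of H: 3, 8.
Both eigenvalues > 0, so H is positive definite -> x* is a strict local min.

min


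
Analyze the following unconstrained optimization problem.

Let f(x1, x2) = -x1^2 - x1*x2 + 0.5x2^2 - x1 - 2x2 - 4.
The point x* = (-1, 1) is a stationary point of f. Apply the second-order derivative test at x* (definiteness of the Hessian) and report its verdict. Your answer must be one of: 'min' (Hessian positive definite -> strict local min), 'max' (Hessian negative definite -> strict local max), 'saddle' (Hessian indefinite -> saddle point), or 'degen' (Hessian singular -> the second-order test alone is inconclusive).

Compute the Hessian H = grad^2 f:
  H = [[-2, -1], [-1, 1]]
Verify stationarity: grad f(x*) = H x* + g = (0, 0).
Eigenvalues of H: -2.3028, 1.3028.
Eigenvalues have mixed signs, so H is indefinite -> x* is a saddle point.

saddle


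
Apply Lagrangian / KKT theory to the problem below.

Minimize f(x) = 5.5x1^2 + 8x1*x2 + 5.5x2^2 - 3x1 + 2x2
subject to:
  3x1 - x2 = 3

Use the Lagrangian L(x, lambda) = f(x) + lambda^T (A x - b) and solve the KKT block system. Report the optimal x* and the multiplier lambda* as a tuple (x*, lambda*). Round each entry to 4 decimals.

Form the Lagrangian:
  L(x, lambda) = (1/2) x^T Q x + c^T x + lambda^T (A x - b)
Stationarity (grad_x L = 0): Q x + c + A^T lambda = 0.
Primal feasibility: A x = b.

This gives the KKT block system:
  [ Q   A^T ] [ x     ]   [-c ]
  [ A    0  ] [ lambda ] = [ b ]

Solving the linear system:
  x*      = (0.7595, -0.7215)
  lambda* = (0.1392)
  f(x*)   = -2.0696

x* = (0.7595, -0.7215), lambda* = (0.1392)


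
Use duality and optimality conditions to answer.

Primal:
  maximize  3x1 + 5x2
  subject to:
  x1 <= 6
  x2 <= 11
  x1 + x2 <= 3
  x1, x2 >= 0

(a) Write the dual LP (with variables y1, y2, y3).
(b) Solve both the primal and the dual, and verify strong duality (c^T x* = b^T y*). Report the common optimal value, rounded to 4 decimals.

The standard primal-dual pair for 'max c^T x s.t. A x <= b, x >= 0' is:
  Dual:  min b^T y  s.t.  A^T y >= c,  y >= 0.

So the dual LP is:
  minimize  6y1 + 11y2 + 3y3
  subject to:
    y1 + y3 >= 3
    y2 + y3 >= 5
    y1, y2, y3 >= 0

Solving the primal: x* = (0, 3).
  primal value c^T x* = 15.
Solving the dual: y* = (0, 0, 5).
  dual value b^T y* = 15.
Strong duality: c^T x* = b^T y*. Confirmed.

15
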